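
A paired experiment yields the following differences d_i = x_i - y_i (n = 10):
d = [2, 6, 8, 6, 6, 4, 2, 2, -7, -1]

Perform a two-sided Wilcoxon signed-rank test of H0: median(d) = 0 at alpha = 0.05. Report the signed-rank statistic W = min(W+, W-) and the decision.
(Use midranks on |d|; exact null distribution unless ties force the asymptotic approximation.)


Step 1: Drop any zero differences (none here) and take |d_i|.
|d| = [2, 6, 8, 6, 6, 4, 2, 2, 7, 1]
Step 2: Midrank |d_i| (ties get averaged ranks).
ranks: |2|->3, |6|->7, |8|->10, |6|->7, |6|->7, |4|->5, |2|->3, |2|->3, |7|->9, |1|->1
Step 3: Attach original signs; sum ranks with positive sign and with negative sign.
W+ = 3 + 7 + 10 + 7 + 7 + 5 + 3 + 3 = 45
W- = 9 + 1 = 10
(Check: W+ + W- = 55 should equal n(n+1)/2 = 55.)
Step 4: Test statistic W = min(W+, W-) = 10.
Step 5: Ties in |d|, so use the tie-corrected normal approximation.
        E[W] = n(n+1)/4 = 10*11/4 = 27.5.
        Tie groups: |d|=2 (t=3), |d|=6 (t=3); sum(t^3 - t) = 48.
        Var[W] = n(n+1)(2n+1)/24 - sum(t^3-t)/48 = 2310/24 - 48/48 = 95.25.
        z = (W - E[W]) / sqrt(Var[W]) = (10 - 27.5) / 9.7596 = -1.7931.
        Two-sided p = 2*Phi(z) = 0.072956.
Step 6: alpha = 0.05. fail to reject H0.

W+ = 45, W- = 10, W = min = 10, p = 0.072956, fail to reject H0.


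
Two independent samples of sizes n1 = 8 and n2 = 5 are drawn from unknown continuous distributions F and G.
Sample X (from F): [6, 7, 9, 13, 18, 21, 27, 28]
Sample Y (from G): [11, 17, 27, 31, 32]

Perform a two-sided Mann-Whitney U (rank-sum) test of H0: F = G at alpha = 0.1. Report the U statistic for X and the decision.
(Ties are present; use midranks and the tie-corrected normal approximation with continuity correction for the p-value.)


Step 1: Combine and sort all 13 observations; assign midranks.
sorted (value, group): (6,X), (7,X), (9,X), (11,Y), (13,X), (17,Y), (18,X), (21,X), (27,X), (27,Y), (28,X), (31,Y), (32,Y)
ranks: 6->1, 7->2, 9->3, 11->4, 13->5, 17->6, 18->7, 21->8, 27->9.5, 27->9.5, 28->11, 31->12, 32->13
Step 2: Rank sum for X: R1 = 1 + 2 + 3 + 5 + 7 + 8 + 9.5 + 11 = 46.5.
Step 3: U_X = R1 - n1(n1+1)/2 = 46.5 - 8*9/2 = 46.5 - 36 = 10.5.
       U_Y = n1*n2 - U_X = 40 - 10.5 = 29.5.
Step 4: Ties are present, so use the tie-corrected normal approximation (with continuity correction) for the p-value.
Step 5: p-value = 0.187076; compare to alpha = 0.1. fail to reject H0.

U_X = 10.5, p = 0.187076, fail to reject H0 at alpha = 0.1.


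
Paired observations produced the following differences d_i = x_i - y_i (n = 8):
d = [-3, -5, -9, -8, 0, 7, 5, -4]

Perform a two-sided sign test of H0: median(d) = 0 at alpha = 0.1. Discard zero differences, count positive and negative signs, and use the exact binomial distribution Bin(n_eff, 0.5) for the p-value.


Step 1: Discard zero differences. Original n = 8; n_eff = number of nonzero differences = 7.
Nonzero differences (with sign): -3, -5, -9, -8, +7, +5, -4
Step 2: Count signs: positive = 2, negative = 5.
Step 3: Under H0: P(positive) = 0.5, so the number of positives S ~ Bin(7, 0.5).
Step 4: Two-sided exact p-value = sum of Bin(7,0.5) probabilities at or below the observed probability = 0.453125.
Step 5: alpha = 0.1. fail to reject H0.

n_eff = 7, pos = 2, neg = 5, p = 0.453125, fail to reject H0.


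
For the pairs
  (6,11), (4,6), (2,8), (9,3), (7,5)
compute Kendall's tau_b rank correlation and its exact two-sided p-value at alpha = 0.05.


Step 1: Enumerate the 10 unordered pairs (i,j) with i<j and classify each by sign(x_j-x_i) * sign(y_j-y_i).
  (1,2):dx=-2,dy=-5->C; (1,3):dx=-4,dy=-3->C; (1,4):dx=+3,dy=-8->D; (1,5):dx=+1,dy=-6->D
  (2,3):dx=-2,dy=+2->D; (2,4):dx=+5,dy=-3->D; (2,5):dx=+3,dy=-1->D; (3,4):dx=+7,dy=-5->D
  (3,5):dx=+5,dy=-3->D; (4,5):dx=-2,dy=+2->D
Step 2: C = 2, D = 8, total pairs = 10.
Step 3: tau = (C - D)/(n(n-1)/2) = (2 - 8)/10 = -0.600000.
Step 4: Exact two-sided p-value (enumerate n! = 120 permutations of y under H0): p = 0.233333.
Step 5: alpha = 0.05. fail to reject H0.

tau_b = -0.6000 (C=2, D=8), p = 0.233333, fail to reject H0.


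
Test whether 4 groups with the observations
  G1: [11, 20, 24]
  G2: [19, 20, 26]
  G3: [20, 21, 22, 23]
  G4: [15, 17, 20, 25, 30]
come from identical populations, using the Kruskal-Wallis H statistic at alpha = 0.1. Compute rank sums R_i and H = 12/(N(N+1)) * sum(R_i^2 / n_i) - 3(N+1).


Step 1: Combine all N = 15 observations and assign midranks.
sorted (value, group, rank): (11,G1,1), (15,G4,2), (17,G4,3), (19,G2,4), (20,G1,6.5), (20,G2,6.5), (20,G3,6.5), (20,G4,6.5), (21,G3,9), (22,G3,10), (23,G3,11), (24,G1,12), (25,G4,13), (26,G2,14), (30,G4,15)
Step 2: Sum ranks within each group.
R_1 = 19.5 (n_1 = 3)
R_2 = 24.5 (n_2 = 3)
R_3 = 36.5 (n_3 = 4)
R_4 = 39.5 (n_4 = 5)
Step 3: H = 12/(N(N+1)) * sum(R_i^2/n_i) - 3(N+1)
     = 12/(15*16) * (19.5^2/3 + 24.5^2/3 + 36.5^2/4 + 39.5^2/5) - 3*16
     = 0.050000 * 971.946 - 48
     = 0.597292.
Step 4: Ties present; correction factor C = 1 - 60/(15^3 - 15) = 0.982143. Corrected H = 0.597292 / 0.982143 = 0.608152.
Step 5: Under H0, H ~ chi^2(3); p-value = 0.894564.
Step 6: alpha = 0.1. fail to reject H0.

H = 0.6082, df = 3, p = 0.894564, fail to reject H0.


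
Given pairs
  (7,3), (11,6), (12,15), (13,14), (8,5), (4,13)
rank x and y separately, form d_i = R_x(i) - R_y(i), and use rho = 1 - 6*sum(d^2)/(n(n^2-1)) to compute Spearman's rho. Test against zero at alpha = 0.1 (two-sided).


Step 1: Rank x and y separately (midranks; no ties here).
rank(x): 7->2, 11->4, 12->5, 13->6, 8->3, 4->1
rank(y): 3->1, 6->3, 15->6, 14->5, 5->2, 13->4
Step 2: d_i = R_x(i) - R_y(i); compute d_i^2.
  (2-1)^2=1, (4-3)^2=1, (5-6)^2=1, (6-5)^2=1, (3-2)^2=1, (1-4)^2=9
sum(d^2) = 14.
Step 3: rho = 1 - 6*14 / (6*(6^2 - 1)) = 1 - 84/210 = 0.600000.
Step 4: Under H0, t = rho * sqrt((n-2)/(1-rho^2)) = 1.5000 ~ t(4).
Step 5: Two-sided p-value from the t-distribution with 4 df = 0.208000.
Step 6: alpha = 0.1. fail to reject H0.

rho = 0.6000, p = 0.208000, fail to reject H0 at alpha = 0.1.


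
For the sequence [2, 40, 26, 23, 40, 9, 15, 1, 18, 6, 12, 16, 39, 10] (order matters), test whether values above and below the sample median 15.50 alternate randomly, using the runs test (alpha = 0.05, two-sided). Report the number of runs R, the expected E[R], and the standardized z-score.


Step 1: Compute median = 15.50; label A = above, B = below.
Labels in order: BAAAABBBABBAAB  (n_A = 7, n_B = 7)
Step 2: Count runs R = 7.
Step 3: Under H0 (random ordering), E[R] = 2*n_A*n_B/(n_A+n_B) + 1 = 2*7*7/14 + 1 = 8.0000.
        Var[R] = 2*n_A*n_B*(2*n_A*n_B - n_A - n_B) / ((n_A+n_B)^2 * (n_A+n_B-1)) = 8232/2548 = 3.2308.
        SD[R] = 1.7974.
Step 4: Continuity-corrected z = (R + 0.5 - E[R]) / SD[R] = (7 + 0.5 - 8.0000) / 1.7974 = -0.2782.
Step 5: Two-sided p-value via normal approximation = 2*(1 - Phi(|z|)) = 0.780879.
Step 6: alpha = 0.05. fail to reject H0.

R = 7, z = -0.2782, p = 0.780879, fail to reject H0.


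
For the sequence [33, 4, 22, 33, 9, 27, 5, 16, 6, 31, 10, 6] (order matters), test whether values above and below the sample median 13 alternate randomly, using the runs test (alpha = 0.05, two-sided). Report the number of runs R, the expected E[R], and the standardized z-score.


Step 1: Compute median = 13; label A = above, B = below.
Labels in order: ABAABABABABB  (n_A = 6, n_B = 6)
Step 2: Count runs R = 10.
Step 3: Under H0 (random ordering), E[R] = 2*n_A*n_B/(n_A+n_B) + 1 = 2*6*6/12 + 1 = 7.0000.
        Var[R] = 2*n_A*n_B*(2*n_A*n_B - n_A - n_B) / ((n_A+n_B)^2 * (n_A+n_B-1)) = 4320/1584 = 2.7273.
        SD[R] = 1.6514.
Step 4: Continuity-corrected z = (R - 0.5 - E[R]) / SD[R] = (10 - 0.5 - 7.0000) / 1.6514 = 1.5138.
Step 5: Two-sided p-value via normal approximation = 2*(1 - Phi(|z|)) = 0.130070.
Step 6: alpha = 0.05. fail to reject H0.

R = 10, z = 1.5138, p = 0.130070, fail to reject H0.


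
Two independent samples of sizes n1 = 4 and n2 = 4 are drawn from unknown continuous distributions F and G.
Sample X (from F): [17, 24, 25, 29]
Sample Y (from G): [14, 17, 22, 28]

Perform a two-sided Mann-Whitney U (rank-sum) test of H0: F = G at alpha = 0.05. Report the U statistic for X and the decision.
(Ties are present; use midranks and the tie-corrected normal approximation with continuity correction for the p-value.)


Step 1: Combine and sort all 8 observations; assign midranks.
sorted (value, group): (14,Y), (17,X), (17,Y), (22,Y), (24,X), (25,X), (28,Y), (29,X)
ranks: 14->1, 17->2.5, 17->2.5, 22->4, 24->5, 25->6, 28->7, 29->8
Step 2: Rank sum for X: R1 = 2.5 + 5 + 6 + 8 = 21.5.
Step 3: U_X = R1 - n1(n1+1)/2 = 21.5 - 4*5/2 = 21.5 - 10 = 11.5.
       U_Y = n1*n2 - U_X = 16 - 11.5 = 4.5.
Step 4: Ties are present, so use the tie-corrected normal approximation (with continuity correction) for the p-value.
Step 5: p-value = 0.383630; compare to alpha = 0.05. fail to reject H0.

U_X = 11.5, p = 0.383630, fail to reject H0 at alpha = 0.05.


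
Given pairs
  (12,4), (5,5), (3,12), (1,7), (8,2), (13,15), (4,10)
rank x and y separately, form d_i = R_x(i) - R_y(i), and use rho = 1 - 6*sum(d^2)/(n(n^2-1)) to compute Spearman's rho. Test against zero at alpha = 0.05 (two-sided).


Step 1: Rank x and y separately (midranks; no ties here).
rank(x): 12->6, 5->4, 3->2, 1->1, 8->5, 13->7, 4->3
rank(y): 4->2, 5->3, 12->6, 7->4, 2->1, 15->7, 10->5
Step 2: d_i = R_x(i) - R_y(i); compute d_i^2.
  (6-2)^2=16, (4-3)^2=1, (2-6)^2=16, (1-4)^2=9, (5-1)^2=16, (7-7)^2=0, (3-5)^2=4
sum(d^2) = 62.
Step 3: rho = 1 - 6*62 / (7*(7^2 - 1)) = 1 - 372/336 = -0.107143.
Step 4: Under H0, t = rho * sqrt((n-2)/(1-rho^2)) = -0.2410 ~ t(5).
Step 5: Two-sided p-value from the t-distribution with 5 df = 0.819151.
Step 6: alpha = 0.05. fail to reject H0.

rho = -0.1071, p = 0.819151, fail to reject H0 at alpha = 0.05.


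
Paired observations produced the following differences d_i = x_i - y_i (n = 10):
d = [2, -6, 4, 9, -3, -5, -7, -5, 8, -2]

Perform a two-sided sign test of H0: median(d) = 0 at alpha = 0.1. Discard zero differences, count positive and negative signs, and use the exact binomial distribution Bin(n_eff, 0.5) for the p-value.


Step 1: Discard zero differences. Original n = 10; n_eff = number of nonzero differences = 10.
Nonzero differences (with sign): +2, -6, +4, +9, -3, -5, -7, -5, +8, -2
Step 2: Count signs: positive = 4, negative = 6.
Step 3: Under H0: P(positive) = 0.5, so the number of positives S ~ Bin(10, 0.5).
Step 4: Two-sided exact p-value = sum of Bin(10,0.5) probabilities at or below the observed probability = 0.753906.
Step 5: alpha = 0.1. fail to reject H0.

n_eff = 10, pos = 4, neg = 6, p = 0.753906, fail to reject H0.


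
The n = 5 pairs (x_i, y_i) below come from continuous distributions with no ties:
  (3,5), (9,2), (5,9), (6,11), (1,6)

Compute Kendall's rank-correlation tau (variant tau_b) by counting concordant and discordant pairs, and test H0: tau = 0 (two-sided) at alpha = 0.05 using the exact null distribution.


Step 1: Enumerate the 10 unordered pairs (i,j) with i<j and classify each by sign(x_j-x_i) * sign(y_j-y_i).
  (1,2):dx=+6,dy=-3->D; (1,3):dx=+2,dy=+4->C; (1,4):dx=+3,dy=+6->C; (1,5):dx=-2,dy=+1->D
  (2,3):dx=-4,dy=+7->D; (2,4):dx=-3,dy=+9->D; (2,5):dx=-8,dy=+4->D; (3,4):dx=+1,dy=+2->C
  (3,5):dx=-4,dy=-3->C; (4,5):dx=-5,dy=-5->C
Step 2: C = 5, D = 5, total pairs = 10.
Step 3: tau = (C - D)/(n(n-1)/2) = (5 - 5)/10 = 0.000000.
Step 4: Exact two-sided p-value (enumerate n! = 120 permutations of y under H0): p = 1.000000.
Step 5: alpha = 0.05. fail to reject H0.

tau_b = 0.0000 (C=5, D=5), p = 1.000000, fail to reject H0.


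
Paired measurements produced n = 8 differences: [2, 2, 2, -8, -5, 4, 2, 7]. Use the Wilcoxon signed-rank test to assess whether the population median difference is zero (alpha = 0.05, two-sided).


Step 1: Drop any zero differences (none here) and take |d_i|.
|d| = [2, 2, 2, 8, 5, 4, 2, 7]
Step 2: Midrank |d_i| (ties get averaged ranks).
ranks: |2|->2.5, |2|->2.5, |2|->2.5, |8|->8, |5|->6, |4|->5, |2|->2.5, |7|->7
Step 3: Attach original signs; sum ranks with positive sign and with negative sign.
W+ = 2.5 + 2.5 + 2.5 + 5 + 2.5 + 7 = 22
W- = 8 + 6 = 14
(Check: W+ + W- = 36 should equal n(n+1)/2 = 36.)
Step 4: Test statistic W = min(W+, W-) = 14.
Step 5: Ties in |d|, so use the tie-corrected normal approximation.
        E[W] = n(n+1)/4 = 8*9/4 = 18.
        Tie groups: |d|=2 (t=4); sum(t^3 - t) = 60.
        Var[W] = n(n+1)(2n+1)/24 - sum(t^3-t)/48 = 1224/24 - 60/48 = 49.75.
        z = (W - E[W]) / sqrt(Var[W]) = (14 - 18) / 7.0534 = -0.5671.
        Two-sided p = 2*Phi(z) = 0.570643.
Step 6: alpha = 0.05. fail to reject H0.

W+ = 22, W- = 14, W = min = 14, p = 0.570643, fail to reject H0.


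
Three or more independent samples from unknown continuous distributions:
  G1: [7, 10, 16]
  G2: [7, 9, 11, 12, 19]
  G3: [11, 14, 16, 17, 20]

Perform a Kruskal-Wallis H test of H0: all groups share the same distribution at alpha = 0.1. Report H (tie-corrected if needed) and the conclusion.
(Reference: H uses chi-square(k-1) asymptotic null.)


Step 1: Combine all N = 13 observations and assign midranks.
sorted (value, group, rank): (7,G1,1.5), (7,G2,1.5), (9,G2,3), (10,G1,4), (11,G2,5.5), (11,G3,5.5), (12,G2,7), (14,G3,8), (16,G1,9.5), (16,G3,9.5), (17,G3,11), (19,G2,12), (20,G3,13)
Step 2: Sum ranks within each group.
R_1 = 15 (n_1 = 3)
R_2 = 29 (n_2 = 5)
R_3 = 47 (n_3 = 5)
Step 3: H = 12/(N(N+1)) * sum(R_i^2/n_i) - 3(N+1)
     = 12/(13*14) * (15^2/3 + 29^2/5 + 47^2/5) - 3*14
     = 0.065934 * 685 - 42
     = 3.164835.
Step 4: Ties present; correction factor C = 1 - 18/(13^3 - 13) = 0.991758. Corrected H = 3.164835 / 0.991758 = 3.191136.
Step 5: Under H0, H ~ chi^2(2); p-value = 0.202793.
Step 6: alpha = 0.1. fail to reject H0.

H = 3.1911, df = 2, p = 0.202793, fail to reject H0.


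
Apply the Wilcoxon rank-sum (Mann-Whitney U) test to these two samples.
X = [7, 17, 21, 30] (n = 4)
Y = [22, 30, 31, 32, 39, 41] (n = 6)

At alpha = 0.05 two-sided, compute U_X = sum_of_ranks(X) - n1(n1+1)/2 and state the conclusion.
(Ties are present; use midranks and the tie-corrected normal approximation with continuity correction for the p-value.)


Step 1: Combine and sort all 10 observations; assign midranks.
sorted (value, group): (7,X), (17,X), (21,X), (22,Y), (30,X), (30,Y), (31,Y), (32,Y), (39,Y), (41,Y)
ranks: 7->1, 17->2, 21->3, 22->4, 30->5.5, 30->5.5, 31->7, 32->8, 39->9, 41->10
Step 2: Rank sum for X: R1 = 1 + 2 + 3 + 5.5 = 11.5.
Step 3: U_X = R1 - n1(n1+1)/2 = 11.5 - 4*5/2 = 11.5 - 10 = 1.5.
       U_Y = n1*n2 - U_X = 24 - 1.5 = 22.5.
Step 4: Ties are present, so use the tie-corrected normal approximation (with continuity correction) for the p-value.
Step 5: p-value = 0.032476; compare to alpha = 0.05. reject H0.

U_X = 1.5, p = 0.032476, reject H0 at alpha = 0.05.


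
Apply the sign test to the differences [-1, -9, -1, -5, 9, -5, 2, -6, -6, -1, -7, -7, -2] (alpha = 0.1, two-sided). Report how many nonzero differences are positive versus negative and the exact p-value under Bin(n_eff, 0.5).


Step 1: Discard zero differences. Original n = 13; n_eff = number of nonzero differences = 13.
Nonzero differences (with sign): -1, -9, -1, -5, +9, -5, +2, -6, -6, -1, -7, -7, -2
Step 2: Count signs: positive = 2, negative = 11.
Step 3: Under H0: P(positive) = 0.5, so the number of positives S ~ Bin(13, 0.5).
Step 4: Two-sided exact p-value = sum of Bin(13,0.5) probabilities at or below the observed probability = 0.022461.
Step 5: alpha = 0.1. reject H0.

n_eff = 13, pos = 2, neg = 11, p = 0.022461, reject H0.


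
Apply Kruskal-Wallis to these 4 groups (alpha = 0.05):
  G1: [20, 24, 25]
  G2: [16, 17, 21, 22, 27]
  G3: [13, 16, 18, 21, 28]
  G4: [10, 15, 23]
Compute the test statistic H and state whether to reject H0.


Step 1: Combine all N = 16 observations and assign midranks.
sorted (value, group, rank): (10,G4,1), (13,G3,2), (15,G4,3), (16,G2,4.5), (16,G3,4.5), (17,G2,6), (18,G3,7), (20,G1,8), (21,G2,9.5), (21,G3,9.5), (22,G2,11), (23,G4,12), (24,G1,13), (25,G1,14), (27,G2,15), (28,G3,16)
Step 2: Sum ranks within each group.
R_1 = 35 (n_1 = 3)
R_2 = 46 (n_2 = 5)
R_3 = 39 (n_3 = 5)
R_4 = 16 (n_4 = 3)
Step 3: H = 12/(N(N+1)) * sum(R_i^2/n_i) - 3(N+1)
     = 12/(16*17) * (35^2/3 + 46^2/5 + 39^2/5 + 16^2/3) - 3*17
     = 0.044118 * 1221.07 - 51
     = 2.870588.
Step 4: Ties present; correction factor C = 1 - 12/(16^3 - 16) = 0.997059. Corrected H = 2.870588 / 0.997059 = 2.879056.
Step 5: Under H0, H ~ chi^2(3); p-value = 0.410651.
Step 6: alpha = 0.05. fail to reject H0.

H = 2.8791, df = 3, p = 0.410651, fail to reject H0.


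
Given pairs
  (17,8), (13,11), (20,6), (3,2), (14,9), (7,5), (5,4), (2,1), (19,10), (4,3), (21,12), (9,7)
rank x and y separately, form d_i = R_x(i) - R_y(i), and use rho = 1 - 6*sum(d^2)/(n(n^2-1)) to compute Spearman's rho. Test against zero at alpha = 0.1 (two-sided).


Step 1: Rank x and y separately (midranks; no ties here).
rank(x): 17->9, 13->7, 20->11, 3->2, 14->8, 7->5, 5->4, 2->1, 19->10, 4->3, 21->12, 9->6
rank(y): 8->8, 11->11, 6->6, 2->2, 9->9, 5->5, 4->4, 1->1, 10->10, 3->3, 12->12, 7->7
Step 2: d_i = R_x(i) - R_y(i); compute d_i^2.
  (9-8)^2=1, (7-11)^2=16, (11-6)^2=25, (2-2)^2=0, (8-9)^2=1, (5-5)^2=0, (4-4)^2=0, (1-1)^2=0, (10-10)^2=0, (3-3)^2=0, (12-12)^2=0, (6-7)^2=1
sum(d^2) = 44.
Step 3: rho = 1 - 6*44 / (12*(12^2 - 1)) = 1 - 264/1716 = 0.846154.
Step 4: Under H0, t = rho * sqrt((n-2)/(1-rho^2)) = 5.0208 ~ t(10).
Step 5: Two-sided p-value from the t-distribution with 10 df = 0.000521.
Step 6: alpha = 0.1. reject H0.

rho = 0.8462, p = 0.000521, reject H0 at alpha = 0.1.


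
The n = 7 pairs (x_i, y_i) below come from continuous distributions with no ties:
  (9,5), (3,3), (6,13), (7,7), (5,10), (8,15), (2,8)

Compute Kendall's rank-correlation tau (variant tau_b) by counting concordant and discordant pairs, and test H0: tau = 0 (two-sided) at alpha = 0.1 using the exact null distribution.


Step 1: Enumerate the 21 unordered pairs (i,j) with i<j and classify each by sign(x_j-x_i) * sign(y_j-y_i).
  (1,2):dx=-6,dy=-2->C; (1,3):dx=-3,dy=+8->D; (1,4):dx=-2,dy=+2->D; (1,5):dx=-4,dy=+5->D
  (1,6):dx=-1,dy=+10->D; (1,7):dx=-7,dy=+3->D; (2,3):dx=+3,dy=+10->C; (2,4):dx=+4,dy=+4->C
  (2,5):dx=+2,dy=+7->C; (2,6):dx=+5,dy=+12->C; (2,7):dx=-1,dy=+5->D; (3,4):dx=+1,dy=-6->D
  (3,5):dx=-1,dy=-3->C; (3,6):dx=+2,dy=+2->C; (3,7):dx=-4,dy=-5->C; (4,5):dx=-2,dy=+3->D
  (4,6):dx=+1,dy=+8->C; (4,7):dx=-5,dy=+1->D; (5,6):dx=+3,dy=+5->C; (5,7):dx=-3,dy=-2->C
  (6,7):dx=-6,dy=-7->C
Step 2: C = 12, D = 9, total pairs = 21.
Step 3: tau = (C - D)/(n(n-1)/2) = (12 - 9)/21 = 0.142857.
Step 4: Exact two-sided p-value (enumerate n! = 5040 permutations of y under H0): p = 0.772619.
Step 5: alpha = 0.1. fail to reject H0.

tau_b = 0.1429 (C=12, D=9), p = 0.772619, fail to reject H0.


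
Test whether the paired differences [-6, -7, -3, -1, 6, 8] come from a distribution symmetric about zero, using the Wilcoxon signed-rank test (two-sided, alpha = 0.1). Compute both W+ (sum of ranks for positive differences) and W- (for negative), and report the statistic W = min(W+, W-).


Step 1: Drop any zero differences (none here) and take |d_i|.
|d| = [6, 7, 3, 1, 6, 8]
Step 2: Midrank |d_i| (ties get averaged ranks).
ranks: |6|->3.5, |7|->5, |3|->2, |1|->1, |6|->3.5, |8|->6
Step 3: Attach original signs; sum ranks with positive sign and with negative sign.
W+ = 3.5 + 6 = 9.5
W- = 3.5 + 5 + 2 + 1 = 11.5
(Check: W+ + W- = 21 should equal n(n+1)/2 = 21.)
Step 4: Test statistic W = min(W+, W-) = 9.5.
Step 5: Ties in |d|, so use the tie-corrected normal approximation.
        E[W] = n(n+1)/4 = 6*7/4 = 10.5.
        Tie groups: |d|=6 (t=2); sum(t^3 - t) = 6.
        Var[W] = n(n+1)(2n+1)/24 - sum(t^3-t)/48 = 546/24 - 6/48 = 22.625.
        z = (W - E[W]) / sqrt(Var[W]) = (9.5 - 10.5) / 4.7566 = -0.2102.
        Two-sided p = 2*Phi(z) = 0.833484.
Step 6: alpha = 0.1. fail to reject H0.

W+ = 9.5, W- = 11.5, W = min = 9.5, p = 0.833484, fail to reject H0.


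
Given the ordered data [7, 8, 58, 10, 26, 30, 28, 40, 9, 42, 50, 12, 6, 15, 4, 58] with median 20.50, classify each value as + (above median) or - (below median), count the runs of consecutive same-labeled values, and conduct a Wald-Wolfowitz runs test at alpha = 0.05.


Step 1: Compute median = 20.50; label A = above, B = below.
Labels in order: BBABAAAABAABBBBA  (n_A = 8, n_B = 8)
Step 2: Count runs R = 8.
Step 3: Under H0 (random ordering), E[R] = 2*n_A*n_B/(n_A+n_B) + 1 = 2*8*8/16 + 1 = 9.0000.
        Var[R] = 2*n_A*n_B*(2*n_A*n_B - n_A - n_B) / ((n_A+n_B)^2 * (n_A+n_B-1)) = 14336/3840 = 3.7333.
        SD[R] = 1.9322.
Step 4: Continuity-corrected z = (R + 0.5 - E[R]) / SD[R] = (8 + 0.5 - 9.0000) / 1.9322 = -0.2588.
Step 5: Two-sided p-value via normal approximation = 2*(1 - Phi(|z|)) = 0.795809.
Step 6: alpha = 0.05. fail to reject H0.

R = 8, z = -0.2588, p = 0.795809, fail to reject H0.


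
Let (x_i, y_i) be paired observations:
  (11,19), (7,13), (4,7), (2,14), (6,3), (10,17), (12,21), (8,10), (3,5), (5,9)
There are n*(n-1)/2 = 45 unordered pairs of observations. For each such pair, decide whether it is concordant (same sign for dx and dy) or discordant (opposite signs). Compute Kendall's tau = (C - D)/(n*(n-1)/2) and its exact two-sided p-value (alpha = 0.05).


Step 1: Enumerate the 45 unordered pairs (i,j) with i<j and classify each by sign(x_j-x_i) * sign(y_j-y_i).
  (1,2):dx=-4,dy=-6->C; (1,3):dx=-7,dy=-12->C; (1,4):dx=-9,dy=-5->C; (1,5):dx=-5,dy=-16->C
  (1,6):dx=-1,dy=-2->C; (1,7):dx=+1,dy=+2->C; (1,8):dx=-3,dy=-9->C; (1,9):dx=-8,dy=-14->C
  (1,10):dx=-6,dy=-10->C; (2,3):dx=-3,dy=-6->C; (2,4):dx=-5,dy=+1->D; (2,5):dx=-1,dy=-10->C
  (2,6):dx=+3,dy=+4->C; (2,7):dx=+5,dy=+8->C; (2,8):dx=+1,dy=-3->D; (2,9):dx=-4,dy=-8->C
  (2,10):dx=-2,dy=-4->C; (3,4):dx=-2,dy=+7->D; (3,5):dx=+2,dy=-4->D; (3,6):dx=+6,dy=+10->C
  (3,7):dx=+8,dy=+14->C; (3,8):dx=+4,dy=+3->C; (3,9):dx=-1,dy=-2->C; (3,10):dx=+1,dy=+2->C
  (4,5):dx=+4,dy=-11->D; (4,6):dx=+8,dy=+3->C; (4,7):dx=+10,dy=+7->C; (4,8):dx=+6,dy=-4->D
  (4,9):dx=+1,dy=-9->D; (4,10):dx=+3,dy=-5->D; (5,6):dx=+4,dy=+14->C; (5,7):dx=+6,dy=+18->C
  (5,8):dx=+2,dy=+7->C; (5,9):dx=-3,dy=+2->D; (5,10):dx=-1,dy=+6->D; (6,7):dx=+2,dy=+4->C
  (6,8):dx=-2,dy=-7->C; (6,9):dx=-7,dy=-12->C; (6,10):dx=-5,dy=-8->C; (7,8):dx=-4,dy=-11->C
  (7,9):dx=-9,dy=-16->C; (7,10):dx=-7,dy=-12->C; (8,9):dx=-5,dy=-5->C; (8,10):dx=-3,dy=-1->C
  (9,10):dx=+2,dy=+4->C
Step 2: C = 35, D = 10, total pairs = 45.
Step 3: tau = (C - D)/(n(n-1)/2) = (35 - 10)/45 = 0.555556.
Step 4: Exact two-sided p-value (enumerate n! = 3628800 permutations of y under H0): p = 0.028609.
Step 5: alpha = 0.05. reject H0.

tau_b = 0.5556 (C=35, D=10), p = 0.028609, reject H0.


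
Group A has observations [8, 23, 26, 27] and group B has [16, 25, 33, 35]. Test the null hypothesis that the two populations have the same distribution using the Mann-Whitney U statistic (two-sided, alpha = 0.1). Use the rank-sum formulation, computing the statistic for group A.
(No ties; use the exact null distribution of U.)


Step 1: Combine and sort all 8 observations; assign midranks.
sorted (value, group): (8,X), (16,Y), (23,X), (25,Y), (26,X), (27,X), (33,Y), (35,Y)
ranks: 8->1, 16->2, 23->3, 25->4, 26->5, 27->6, 33->7, 35->8
Step 2: Rank sum for X: R1 = 1 + 3 + 5 + 6 = 15.
Step 3: U_X = R1 - n1(n1+1)/2 = 15 - 4*5/2 = 15 - 10 = 5.
       U_Y = n1*n2 - U_X = 16 - 5 = 11.
Step 4: No ties, so the exact null distribution of U (based on enumerating the C(8,4) = 70 equally likely rank assignments) gives the two-sided p-value.
Step 5: p-value = 0.485714; compare to alpha = 0.1. fail to reject H0.

U_X = 5, p = 0.485714, fail to reject H0 at alpha = 0.1.


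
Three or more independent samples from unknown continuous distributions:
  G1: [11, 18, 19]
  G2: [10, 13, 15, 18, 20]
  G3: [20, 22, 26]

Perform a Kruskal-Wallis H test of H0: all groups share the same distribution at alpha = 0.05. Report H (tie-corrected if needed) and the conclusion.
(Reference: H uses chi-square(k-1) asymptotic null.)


Step 1: Combine all N = 11 observations and assign midranks.
sorted (value, group, rank): (10,G2,1), (11,G1,2), (13,G2,3), (15,G2,4), (18,G1,5.5), (18,G2,5.5), (19,G1,7), (20,G2,8.5), (20,G3,8.5), (22,G3,10), (26,G3,11)
Step 2: Sum ranks within each group.
R_1 = 14.5 (n_1 = 3)
R_2 = 22 (n_2 = 5)
R_3 = 29.5 (n_3 = 3)
Step 3: H = 12/(N(N+1)) * sum(R_i^2/n_i) - 3(N+1)
     = 12/(11*12) * (14.5^2/3 + 22^2/5 + 29.5^2/3) - 3*12
     = 0.090909 * 456.967 - 36
     = 5.542424.
Step 4: Ties present; correction factor C = 1 - 12/(11^3 - 11) = 0.990909. Corrected H = 5.542424 / 0.990909 = 5.593272.
Step 5: Under H0, H ~ chi^2(2); p-value = 0.061015.
Step 6: alpha = 0.05. fail to reject H0.

H = 5.5933, df = 2, p = 0.061015, fail to reject H0.


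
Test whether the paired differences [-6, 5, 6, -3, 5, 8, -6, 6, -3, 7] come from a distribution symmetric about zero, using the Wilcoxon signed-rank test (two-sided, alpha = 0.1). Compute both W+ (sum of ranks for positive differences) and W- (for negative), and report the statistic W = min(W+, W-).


Step 1: Drop any zero differences (none here) and take |d_i|.
|d| = [6, 5, 6, 3, 5, 8, 6, 6, 3, 7]
Step 2: Midrank |d_i| (ties get averaged ranks).
ranks: |6|->6.5, |5|->3.5, |6|->6.5, |3|->1.5, |5|->3.5, |8|->10, |6|->6.5, |6|->6.5, |3|->1.5, |7|->9
Step 3: Attach original signs; sum ranks with positive sign and with negative sign.
W+ = 3.5 + 6.5 + 3.5 + 10 + 6.5 + 9 = 39
W- = 6.5 + 1.5 + 6.5 + 1.5 = 16
(Check: W+ + W- = 55 should equal n(n+1)/2 = 55.)
Step 4: Test statistic W = min(W+, W-) = 16.
Step 5: Ties in |d|, so use the tie-corrected normal approximation.
        E[W] = n(n+1)/4 = 10*11/4 = 27.5.
        Tie groups: |d|=3 (t=2), |d|=5 (t=2), |d|=6 (t=4); sum(t^3 - t) = 72.
        Var[W] = n(n+1)(2n+1)/24 - sum(t^3-t)/48 = 2310/24 - 72/48 = 94.75.
        z = (W - E[W]) / sqrt(Var[W]) = (16 - 27.5) / 9.7340 = -1.1814.
        Two-sided p = 2*Phi(z) = 0.237432.
Step 6: alpha = 0.1. fail to reject H0.

W+ = 39, W- = 16, W = min = 16, p = 0.237432, fail to reject H0.


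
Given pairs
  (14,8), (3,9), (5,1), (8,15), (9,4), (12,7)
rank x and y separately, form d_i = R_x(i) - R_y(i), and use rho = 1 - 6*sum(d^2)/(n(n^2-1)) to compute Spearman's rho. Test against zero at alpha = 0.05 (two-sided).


Step 1: Rank x and y separately (midranks; no ties here).
rank(x): 14->6, 3->1, 5->2, 8->3, 9->4, 12->5
rank(y): 8->4, 9->5, 1->1, 15->6, 4->2, 7->3
Step 2: d_i = R_x(i) - R_y(i); compute d_i^2.
  (6-4)^2=4, (1-5)^2=16, (2-1)^2=1, (3-6)^2=9, (4-2)^2=4, (5-3)^2=4
sum(d^2) = 38.
Step 3: rho = 1 - 6*38 / (6*(6^2 - 1)) = 1 - 228/210 = -0.085714.
Step 4: Under H0, t = rho * sqrt((n-2)/(1-rho^2)) = -0.1721 ~ t(4).
Step 5: Two-sided p-value from the t-distribution with 4 df = 0.871743.
Step 6: alpha = 0.05. fail to reject H0.

rho = -0.0857, p = 0.871743, fail to reject H0 at alpha = 0.05.


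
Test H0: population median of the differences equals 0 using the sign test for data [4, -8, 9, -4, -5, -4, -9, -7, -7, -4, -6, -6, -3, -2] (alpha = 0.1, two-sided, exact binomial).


Step 1: Discard zero differences. Original n = 14; n_eff = number of nonzero differences = 14.
Nonzero differences (with sign): +4, -8, +9, -4, -5, -4, -9, -7, -7, -4, -6, -6, -3, -2
Step 2: Count signs: positive = 2, negative = 12.
Step 3: Under H0: P(positive) = 0.5, so the number of positives S ~ Bin(14, 0.5).
Step 4: Two-sided exact p-value = sum of Bin(14,0.5) probabilities at or below the observed probability = 0.012939.
Step 5: alpha = 0.1. reject H0.

n_eff = 14, pos = 2, neg = 12, p = 0.012939, reject H0.


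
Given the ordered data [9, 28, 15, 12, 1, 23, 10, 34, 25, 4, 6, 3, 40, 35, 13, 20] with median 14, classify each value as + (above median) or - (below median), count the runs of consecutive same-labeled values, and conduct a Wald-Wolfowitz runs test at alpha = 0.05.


Step 1: Compute median = 14; label A = above, B = below.
Labels in order: BAABBABAABBBAABA  (n_A = 8, n_B = 8)
Step 2: Count runs R = 10.
Step 3: Under H0 (random ordering), E[R] = 2*n_A*n_B/(n_A+n_B) + 1 = 2*8*8/16 + 1 = 9.0000.
        Var[R] = 2*n_A*n_B*(2*n_A*n_B - n_A - n_B) / ((n_A+n_B)^2 * (n_A+n_B-1)) = 14336/3840 = 3.7333.
        SD[R] = 1.9322.
Step 4: Continuity-corrected z = (R - 0.5 - E[R]) / SD[R] = (10 - 0.5 - 9.0000) / 1.9322 = 0.2588.
Step 5: Two-sided p-value via normal approximation = 2*(1 - Phi(|z|)) = 0.795809.
Step 6: alpha = 0.05. fail to reject H0.

R = 10, z = 0.2588, p = 0.795809, fail to reject H0.


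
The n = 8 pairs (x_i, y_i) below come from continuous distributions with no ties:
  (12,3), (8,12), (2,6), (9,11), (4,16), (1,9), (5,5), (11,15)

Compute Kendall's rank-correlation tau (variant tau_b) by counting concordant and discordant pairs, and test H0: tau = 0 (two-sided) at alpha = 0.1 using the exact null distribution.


Step 1: Enumerate the 28 unordered pairs (i,j) with i<j and classify each by sign(x_j-x_i) * sign(y_j-y_i).
  (1,2):dx=-4,dy=+9->D; (1,3):dx=-10,dy=+3->D; (1,4):dx=-3,dy=+8->D; (1,5):dx=-8,dy=+13->D
  (1,6):dx=-11,dy=+6->D; (1,7):dx=-7,dy=+2->D; (1,8):dx=-1,dy=+12->D; (2,3):dx=-6,dy=-6->C
  (2,4):dx=+1,dy=-1->D; (2,5):dx=-4,dy=+4->D; (2,6):dx=-7,dy=-3->C; (2,7):dx=-3,dy=-7->C
  (2,8):dx=+3,dy=+3->C; (3,4):dx=+7,dy=+5->C; (3,5):dx=+2,dy=+10->C; (3,6):dx=-1,dy=+3->D
  (3,7):dx=+3,dy=-1->D; (3,8):dx=+9,dy=+9->C; (4,5):dx=-5,dy=+5->D; (4,6):dx=-8,dy=-2->C
  (4,7):dx=-4,dy=-6->C; (4,8):dx=+2,dy=+4->C; (5,6):dx=-3,dy=-7->C; (5,7):dx=+1,dy=-11->D
  (5,8):dx=+7,dy=-1->D; (6,7):dx=+4,dy=-4->D; (6,8):dx=+10,dy=+6->C; (7,8):dx=+6,dy=+10->C
Step 2: C = 13, D = 15, total pairs = 28.
Step 3: tau = (C - D)/(n(n-1)/2) = (13 - 15)/28 = -0.071429.
Step 4: Exact two-sided p-value (enumerate n! = 40320 permutations of y under H0): p = 0.904861.
Step 5: alpha = 0.1. fail to reject H0.

tau_b = -0.0714 (C=13, D=15), p = 0.904861, fail to reject H0.


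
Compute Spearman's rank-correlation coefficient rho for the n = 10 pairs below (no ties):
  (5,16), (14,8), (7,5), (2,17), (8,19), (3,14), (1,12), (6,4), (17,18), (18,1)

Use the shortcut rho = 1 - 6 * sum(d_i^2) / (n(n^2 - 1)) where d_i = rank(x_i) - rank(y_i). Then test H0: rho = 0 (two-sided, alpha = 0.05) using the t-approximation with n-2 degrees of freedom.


Step 1: Rank x and y separately (midranks; no ties here).
rank(x): 5->4, 14->8, 7->6, 2->2, 8->7, 3->3, 1->1, 6->5, 17->9, 18->10
rank(y): 16->7, 8->4, 5->3, 17->8, 19->10, 14->6, 12->5, 4->2, 18->9, 1->1
Step 2: d_i = R_x(i) - R_y(i); compute d_i^2.
  (4-7)^2=9, (8-4)^2=16, (6-3)^2=9, (2-8)^2=36, (7-10)^2=9, (3-6)^2=9, (1-5)^2=16, (5-2)^2=9, (9-9)^2=0, (10-1)^2=81
sum(d^2) = 194.
Step 3: rho = 1 - 6*194 / (10*(10^2 - 1)) = 1 - 1164/990 = -0.175758.
Step 4: Under H0, t = rho * sqrt((n-2)/(1-rho^2)) = -0.5050 ~ t(8).
Step 5: Two-sided p-value from the t-distribution with 8 df = 0.627188.
Step 6: alpha = 0.05. fail to reject H0.

rho = -0.1758, p = 0.627188, fail to reject H0 at alpha = 0.05.


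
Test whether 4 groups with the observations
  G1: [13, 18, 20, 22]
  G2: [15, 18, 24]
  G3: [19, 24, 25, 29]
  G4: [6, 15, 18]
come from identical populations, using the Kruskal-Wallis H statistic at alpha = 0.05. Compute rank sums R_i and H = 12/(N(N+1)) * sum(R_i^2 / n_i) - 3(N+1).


Step 1: Combine all N = 14 observations and assign midranks.
sorted (value, group, rank): (6,G4,1), (13,G1,2), (15,G2,3.5), (15,G4,3.5), (18,G1,6), (18,G2,6), (18,G4,6), (19,G3,8), (20,G1,9), (22,G1,10), (24,G2,11.5), (24,G3,11.5), (25,G3,13), (29,G3,14)
Step 2: Sum ranks within each group.
R_1 = 27 (n_1 = 4)
R_2 = 21 (n_2 = 3)
R_3 = 46.5 (n_3 = 4)
R_4 = 10.5 (n_4 = 3)
Step 3: H = 12/(N(N+1)) * sum(R_i^2/n_i) - 3(N+1)
     = 12/(14*15) * (27^2/4 + 21^2/3 + 46.5^2/4 + 10.5^2/3) - 3*15
     = 0.057143 * 906.562 - 45
     = 6.803571.
Step 4: Ties present; correction factor C = 1 - 36/(14^3 - 14) = 0.986813. Corrected H = 6.803571 / 0.986813 = 6.894488.
Step 5: Under H0, H ~ chi^2(3); p-value = 0.075338.
Step 6: alpha = 0.05. fail to reject H0.

H = 6.8945, df = 3, p = 0.075338, fail to reject H0.


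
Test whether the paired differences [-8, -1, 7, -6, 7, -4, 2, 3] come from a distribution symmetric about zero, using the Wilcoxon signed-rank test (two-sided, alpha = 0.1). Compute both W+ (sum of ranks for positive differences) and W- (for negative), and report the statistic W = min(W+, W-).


Step 1: Drop any zero differences (none here) and take |d_i|.
|d| = [8, 1, 7, 6, 7, 4, 2, 3]
Step 2: Midrank |d_i| (ties get averaged ranks).
ranks: |8|->8, |1|->1, |7|->6.5, |6|->5, |7|->6.5, |4|->4, |2|->2, |3|->3
Step 3: Attach original signs; sum ranks with positive sign and with negative sign.
W+ = 6.5 + 6.5 + 2 + 3 = 18
W- = 8 + 1 + 5 + 4 = 18
(Check: W+ + W- = 36 should equal n(n+1)/2 = 36.)
Step 4: Test statistic W = min(W+, W-) = 18.
Step 5: Ties in |d|, so use the tie-corrected normal approximation.
        E[W] = n(n+1)/4 = 8*9/4 = 18.
        Tie groups: |d|=7 (t=2); sum(t^3 - t) = 6.
        Var[W] = n(n+1)(2n+1)/24 - sum(t^3-t)/48 = 1224/24 - 6/48 = 50.875.
        z = (W - E[W]) / sqrt(Var[W]) = (18 - 18) / 7.1327 = 0.0000.
        Two-sided p = 2*Phi(z) = 1.000000.
Step 6: alpha = 0.1. fail to reject H0.

W+ = 18, W- = 18, W = min = 18, p = 1.000000, fail to reject H0.


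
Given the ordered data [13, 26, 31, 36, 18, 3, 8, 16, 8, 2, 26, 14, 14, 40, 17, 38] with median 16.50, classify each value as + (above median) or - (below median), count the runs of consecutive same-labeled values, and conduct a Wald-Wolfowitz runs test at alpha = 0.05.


Step 1: Compute median = 16.50; label A = above, B = below.
Labels in order: BAAAABBBBBABBAAA  (n_A = 8, n_B = 8)
Step 2: Count runs R = 6.
Step 3: Under H0 (random ordering), E[R] = 2*n_A*n_B/(n_A+n_B) + 1 = 2*8*8/16 + 1 = 9.0000.
        Var[R] = 2*n_A*n_B*(2*n_A*n_B - n_A - n_B) / ((n_A+n_B)^2 * (n_A+n_B-1)) = 14336/3840 = 3.7333.
        SD[R] = 1.9322.
Step 4: Continuity-corrected z = (R + 0.5 - E[R]) / SD[R] = (6 + 0.5 - 9.0000) / 1.9322 = -1.2939.
Step 5: Two-sided p-value via normal approximation = 2*(1 - Phi(|z|)) = 0.195709.
Step 6: alpha = 0.05. fail to reject H0.

R = 6, z = -1.2939, p = 0.195709, fail to reject H0.


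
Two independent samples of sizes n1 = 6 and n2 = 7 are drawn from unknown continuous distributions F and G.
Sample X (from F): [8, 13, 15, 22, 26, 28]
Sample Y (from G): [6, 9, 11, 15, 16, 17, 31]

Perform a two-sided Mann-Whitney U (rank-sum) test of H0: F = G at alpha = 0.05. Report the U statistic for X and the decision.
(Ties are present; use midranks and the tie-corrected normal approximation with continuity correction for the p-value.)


Step 1: Combine and sort all 13 observations; assign midranks.
sorted (value, group): (6,Y), (8,X), (9,Y), (11,Y), (13,X), (15,X), (15,Y), (16,Y), (17,Y), (22,X), (26,X), (28,X), (31,Y)
ranks: 6->1, 8->2, 9->3, 11->4, 13->5, 15->6.5, 15->6.5, 16->8, 17->9, 22->10, 26->11, 28->12, 31->13
Step 2: Rank sum for X: R1 = 2 + 5 + 6.5 + 10 + 11 + 12 = 46.5.
Step 3: U_X = R1 - n1(n1+1)/2 = 46.5 - 6*7/2 = 46.5 - 21 = 25.5.
       U_Y = n1*n2 - U_X = 42 - 25.5 = 16.5.
Step 4: Ties are present, so use the tie-corrected normal approximation (with continuity correction) for the p-value.
Step 5: p-value = 0.567176; compare to alpha = 0.05. fail to reject H0.

U_X = 25.5, p = 0.567176, fail to reject H0 at alpha = 0.05.


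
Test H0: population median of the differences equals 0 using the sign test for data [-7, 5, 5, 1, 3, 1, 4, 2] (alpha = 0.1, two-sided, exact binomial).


Step 1: Discard zero differences. Original n = 8; n_eff = number of nonzero differences = 8.
Nonzero differences (with sign): -7, +5, +5, +1, +3, +1, +4, +2
Step 2: Count signs: positive = 7, negative = 1.
Step 3: Under H0: P(positive) = 0.5, so the number of positives S ~ Bin(8, 0.5).
Step 4: Two-sided exact p-value = sum of Bin(8,0.5) probabilities at or below the observed probability = 0.070312.
Step 5: alpha = 0.1. reject H0.

n_eff = 8, pos = 7, neg = 1, p = 0.070312, reject H0.


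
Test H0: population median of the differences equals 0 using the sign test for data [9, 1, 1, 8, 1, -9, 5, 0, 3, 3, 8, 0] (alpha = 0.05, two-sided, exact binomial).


Step 1: Discard zero differences. Original n = 12; n_eff = number of nonzero differences = 10.
Nonzero differences (with sign): +9, +1, +1, +8, +1, -9, +5, +3, +3, +8
Step 2: Count signs: positive = 9, negative = 1.
Step 3: Under H0: P(positive) = 0.5, so the number of positives S ~ Bin(10, 0.5).
Step 4: Two-sided exact p-value = sum of Bin(10,0.5) probabilities at or below the observed probability = 0.021484.
Step 5: alpha = 0.05. reject H0.

n_eff = 10, pos = 9, neg = 1, p = 0.021484, reject H0.


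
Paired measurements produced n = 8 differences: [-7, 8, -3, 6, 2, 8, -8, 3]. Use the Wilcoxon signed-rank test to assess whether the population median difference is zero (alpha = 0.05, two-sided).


Step 1: Drop any zero differences (none here) and take |d_i|.
|d| = [7, 8, 3, 6, 2, 8, 8, 3]
Step 2: Midrank |d_i| (ties get averaged ranks).
ranks: |7|->5, |8|->7, |3|->2.5, |6|->4, |2|->1, |8|->7, |8|->7, |3|->2.5
Step 3: Attach original signs; sum ranks with positive sign and with negative sign.
W+ = 7 + 4 + 1 + 7 + 2.5 = 21.5
W- = 5 + 2.5 + 7 = 14.5
(Check: W+ + W- = 36 should equal n(n+1)/2 = 36.)
Step 4: Test statistic W = min(W+, W-) = 14.5.
Step 5: Ties in |d|, so use the tie-corrected normal approximation.
        E[W] = n(n+1)/4 = 8*9/4 = 18.
        Tie groups: |d|=3 (t=2), |d|=8 (t=3); sum(t^3 - t) = 30.
        Var[W] = n(n+1)(2n+1)/24 - sum(t^3-t)/48 = 1224/24 - 30/48 = 50.375.
        z = (W - E[W]) / sqrt(Var[W]) = (14.5 - 18) / 7.0975 = -0.4931.
        Two-sided p = 2*Phi(z) = 0.621921.
Step 6: alpha = 0.05. fail to reject H0.

W+ = 21.5, W- = 14.5, W = min = 14.5, p = 0.621921, fail to reject H0.


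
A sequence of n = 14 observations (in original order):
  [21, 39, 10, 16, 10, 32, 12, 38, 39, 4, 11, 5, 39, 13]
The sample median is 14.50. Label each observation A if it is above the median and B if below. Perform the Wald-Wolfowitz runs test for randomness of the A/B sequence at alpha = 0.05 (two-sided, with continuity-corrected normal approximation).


Step 1: Compute median = 14.50; label A = above, B = below.
Labels in order: AABABABAABBBAB  (n_A = 7, n_B = 7)
Step 2: Count runs R = 10.
Step 3: Under H0 (random ordering), E[R] = 2*n_A*n_B/(n_A+n_B) + 1 = 2*7*7/14 + 1 = 8.0000.
        Var[R] = 2*n_A*n_B*(2*n_A*n_B - n_A - n_B) / ((n_A+n_B)^2 * (n_A+n_B-1)) = 8232/2548 = 3.2308.
        SD[R] = 1.7974.
Step 4: Continuity-corrected z = (R - 0.5 - E[R]) / SD[R] = (10 - 0.5 - 8.0000) / 1.7974 = 0.8345.
Step 5: Two-sided p-value via normal approximation = 2*(1 - Phi(|z|)) = 0.403986.
Step 6: alpha = 0.05. fail to reject H0.

R = 10, z = 0.8345, p = 0.403986, fail to reject H0.


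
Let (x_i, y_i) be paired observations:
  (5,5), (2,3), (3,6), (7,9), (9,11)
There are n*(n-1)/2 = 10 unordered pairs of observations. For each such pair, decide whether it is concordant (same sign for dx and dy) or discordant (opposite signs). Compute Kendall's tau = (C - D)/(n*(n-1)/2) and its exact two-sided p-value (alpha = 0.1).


Step 1: Enumerate the 10 unordered pairs (i,j) with i<j and classify each by sign(x_j-x_i) * sign(y_j-y_i).
  (1,2):dx=-3,dy=-2->C; (1,3):dx=-2,dy=+1->D; (1,4):dx=+2,dy=+4->C; (1,5):dx=+4,dy=+6->C
  (2,3):dx=+1,dy=+3->C; (2,4):dx=+5,dy=+6->C; (2,5):dx=+7,dy=+8->C; (3,4):dx=+4,dy=+3->C
  (3,5):dx=+6,dy=+5->C; (4,5):dx=+2,dy=+2->C
Step 2: C = 9, D = 1, total pairs = 10.
Step 3: tau = (C - D)/(n(n-1)/2) = (9 - 1)/10 = 0.800000.
Step 4: Exact two-sided p-value (enumerate n! = 120 permutations of y under H0): p = 0.083333.
Step 5: alpha = 0.1. reject H0.

tau_b = 0.8000 (C=9, D=1), p = 0.083333, reject H0.


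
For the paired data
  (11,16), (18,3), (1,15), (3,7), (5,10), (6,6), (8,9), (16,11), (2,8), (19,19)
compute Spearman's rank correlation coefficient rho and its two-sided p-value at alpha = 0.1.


Step 1: Rank x and y separately (midranks; no ties here).
rank(x): 11->7, 18->9, 1->1, 3->3, 5->4, 6->5, 8->6, 16->8, 2->2, 19->10
rank(y): 16->9, 3->1, 15->8, 7->3, 10->6, 6->2, 9->5, 11->7, 8->4, 19->10
Step 2: d_i = R_x(i) - R_y(i); compute d_i^2.
  (7-9)^2=4, (9-1)^2=64, (1-8)^2=49, (3-3)^2=0, (4-6)^2=4, (5-2)^2=9, (6-5)^2=1, (8-7)^2=1, (2-4)^2=4, (10-10)^2=0
sum(d^2) = 136.
Step 3: rho = 1 - 6*136 / (10*(10^2 - 1)) = 1 - 816/990 = 0.175758.
Step 4: Under H0, t = rho * sqrt((n-2)/(1-rho^2)) = 0.5050 ~ t(8).
Step 5: Two-sided p-value from the t-distribution with 8 df = 0.627188.
Step 6: alpha = 0.1. fail to reject H0.

rho = 0.1758, p = 0.627188, fail to reject H0 at alpha = 0.1.
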